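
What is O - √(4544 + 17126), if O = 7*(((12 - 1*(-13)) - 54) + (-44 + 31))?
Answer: -294 - √21670 ≈ -441.21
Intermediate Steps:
O = -294 (O = 7*(((12 + 13) - 54) - 13) = 7*((25 - 54) - 13) = 7*(-29 - 13) = 7*(-42) = -294)
O - √(4544 + 17126) = -294 - √(4544 + 17126) = -294 - √21670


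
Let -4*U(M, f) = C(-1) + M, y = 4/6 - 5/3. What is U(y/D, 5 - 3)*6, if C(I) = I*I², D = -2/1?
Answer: ¾ ≈ 0.75000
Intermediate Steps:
y = -1 (y = 4*(⅙) - 5*⅓ = ⅔ - 5/3 = -1)
D = -2 (D = -2*1 = -2)
C(I) = I³
U(M, f) = ¼ - M/4 (U(M, f) = -((-1)³ + M)/4 = -(-1 + M)/4 = ¼ - M/4)
U(y/D, 5 - 3)*6 = (¼ - (-1)/(4*(-2)))*6 = (¼ - (-1)*(-1)/(4*2))*6 = (¼ - ¼*½)*6 = (¼ - ⅛)*6 = (⅛)*6 = ¾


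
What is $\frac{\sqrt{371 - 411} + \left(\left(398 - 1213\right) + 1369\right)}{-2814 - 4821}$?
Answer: $- \frac{554}{7635} - \frac{2 i \sqrt{10}}{7635} \approx -0.072561 - 0.00082836 i$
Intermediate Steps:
$\frac{\sqrt{371 - 411} + \left(\left(398 - 1213\right) + 1369\right)}{-2814 - 4821} = \frac{\sqrt{-40} + \left(-815 + 1369\right)}{-7635} = \left(2 i \sqrt{10} + 554\right) \left(- \frac{1}{7635}\right) = \left(554 + 2 i \sqrt{10}\right) \left(- \frac{1}{7635}\right) = - \frac{554}{7635} - \frac{2 i \sqrt{10}}{7635}$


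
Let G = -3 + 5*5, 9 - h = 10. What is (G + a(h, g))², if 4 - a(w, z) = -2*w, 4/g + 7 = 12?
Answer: 576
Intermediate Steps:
h = -1 (h = 9 - 1*10 = 9 - 10 = -1)
g = ⅘ (g = 4/(-7 + 12) = 4/5 = 4*(⅕) = ⅘ ≈ 0.80000)
a(w, z) = 4 + 2*w (a(w, z) = 4 - (-2)*w = 4 + 2*w)
G = 22 (G = -3 + 25 = 22)
(G + a(h, g))² = (22 + (4 + 2*(-1)))² = (22 + (4 - 2))² = (22 + 2)² = 24² = 576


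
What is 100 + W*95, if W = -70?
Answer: -6550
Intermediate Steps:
100 + W*95 = 100 - 70*95 = 100 - 6650 = -6550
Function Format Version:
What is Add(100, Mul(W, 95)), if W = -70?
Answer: -6550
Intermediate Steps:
Add(100, Mul(W, 95)) = Add(100, Mul(-70, 95)) = Add(100, -6650) = -6550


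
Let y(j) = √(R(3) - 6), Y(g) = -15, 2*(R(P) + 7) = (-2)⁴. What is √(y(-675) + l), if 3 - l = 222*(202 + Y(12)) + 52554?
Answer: √(-94065 + I*√5) ≈ 0.004 + 306.7*I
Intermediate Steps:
R(P) = 1 (R(P) = -7 + (½)*(-2)⁴ = -7 + (½)*16 = -7 + 8 = 1)
y(j) = I*√5 (y(j) = √(1 - 6) = √(-5) = I*√5)
l = -94065 (l = 3 - (222*(202 - 15) + 52554) = 3 - (222*187 + 52554) = 3 - (41514 + 52554) = 3 - 1*94068 = 3 - 94068 = -94065)
√(y(-675) + l) = √(I*√5 - 94065) = √(-94065 + I*√5)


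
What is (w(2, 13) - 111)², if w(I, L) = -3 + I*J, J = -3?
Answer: 14400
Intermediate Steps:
w(I, L) = -3 - 3*I (w(I, L) = -3 + I*(-3) = -3 - 3*I)
(w(2, 13) - 111)² = ((-3 - 3*2) - 111)² = ((-3 - 6) - 111)² = (-9 - 111)² = (-120)² = 14400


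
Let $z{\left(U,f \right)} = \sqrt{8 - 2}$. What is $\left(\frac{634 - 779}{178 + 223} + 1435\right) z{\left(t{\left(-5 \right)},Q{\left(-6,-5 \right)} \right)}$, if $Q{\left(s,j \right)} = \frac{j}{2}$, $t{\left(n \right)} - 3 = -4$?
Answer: $\frac{575290 \sqrt{6}}{401} \approx 3514.1$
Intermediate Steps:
$t{\left(n \right)} = -1$ ($t{\left(n \right)} = 3 - 4 = -1$)
$Q{\left(s,j \right)} = \frac{j}{2}$ ($Q{\left(s,j \right)} = j \frac{1}{2} = \frac{j}{2}$)
$z{\left(U,f \right)} = \sqrt{6}$
$\left(\frac{634 - 779}{178 + 223} + 1435\right) z{\left(t{\left(-5 \right)},Q{\left(-6,-5 \right)} \right)} = \left(\frac{634 - 779}{178 + 223} + 1435\right) \sqrt{6} = \left(- \frac{145}{401} + 1435\right) \sqrt{6} = \frac{575290 \sqrt{6}}{401}$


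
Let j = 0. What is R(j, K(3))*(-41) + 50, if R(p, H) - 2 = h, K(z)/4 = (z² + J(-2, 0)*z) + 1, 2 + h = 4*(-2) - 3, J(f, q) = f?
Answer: 501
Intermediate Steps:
h = -13 (h = -2 + (4*(-2) - 3) = -2 + (-8 - 3) = -2 - 11 = -13)
K(z) = 4 - 8*z + 4*z² (K(z) = 4*((z² - 2*z) + 1) = 4*(1 + z² - 2*z) = 4 - 8*z + 4*z²)
R(p, H) = -11 (R(p, H) = 2 - 13 = -11)
R(j, K(3))*(-41) + 50 = -11*(-41) + 50 = 451 + 50 = 501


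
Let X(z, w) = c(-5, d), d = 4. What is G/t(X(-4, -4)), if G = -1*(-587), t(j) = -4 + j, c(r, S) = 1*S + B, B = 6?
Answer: 587/6 ≈ 97.833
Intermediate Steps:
c(r, S) = 6 + S (c(r, S) = 1*S + 6 = S + 6 = 6 + S)
X(z, w) = 10 (X(z, w) = 6 + 4 = 10)
G = 587
G/t(X(-4, -4)) = 587/(-4 + 10) = 587/6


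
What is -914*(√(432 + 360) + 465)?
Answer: -425010 - 5484*√22 ≈ -4.5073e+5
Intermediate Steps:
-914*(√(432 + 360) + 465) = -914*(√792 + 465) = -914*(6*√22 + 465) = -914*(465 + 6*√22) = -425010 - 5484*√22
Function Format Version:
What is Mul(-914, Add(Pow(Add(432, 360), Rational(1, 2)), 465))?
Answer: Add(-425010, Mul(-5484, Pow(22, Rational(1, 2)))) ≈ -4.5073e+5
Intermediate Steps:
Mul(-914, Add(Pow(Add(432, 360), Rational(1, 2)), 465)) = Mul(-914, Add(Pow(792, Rational(1, 2)), 465)) = Mul(-914, Add(Mul(6, Pow(22, Rational(1, 2))), 465)) = Mul(-914, Add(465, Mul(6, Pow(22, Rational(1, 2))))) = Add(-425010, Mul(-5484, Pow(22, Rational(1, 2))))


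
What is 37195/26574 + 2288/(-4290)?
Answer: 2677/3090 ≈ 0.86634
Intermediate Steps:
37195/26574 + 2288/(-4290) = 37195*(1/26574) + 2288*(-1/4290) = 865/618 - 8/15 = 2677/3090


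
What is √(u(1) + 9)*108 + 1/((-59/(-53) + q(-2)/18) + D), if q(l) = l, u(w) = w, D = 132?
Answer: 477/63442 + 108*√10 ≈ 341.53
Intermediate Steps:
√(u(1) + 9)*108 + 1/((-59/(-53) + q(-2)/18) + D) = √(1 + 9)*108 + 1/((-59/(-53) - 2/18) + 132) = √10*108 + 1/((-59*(-1/53) - 2*1/18) + 132) = 108*√10 + 1/((59/53 - ⅑) + 132) = 108*√10 + 1/(478/477 + 132) = 108*√10 + 1/(63442/477) = 108*√10 + 477/63442 = 477/63442 + 108*√10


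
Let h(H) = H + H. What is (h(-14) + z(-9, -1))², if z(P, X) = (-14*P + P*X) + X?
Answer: 11236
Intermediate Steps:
h(H) = 2*H
z(P, X) = X - 14*P + P*X
(h(-14) + z(-9, -1))² = (2*(-14) + (-1 - 14*(-9) - 9*(-1)))² = (-28 + (-1 + 126 + 9))² = (-28 + 134)² = 106² = 11236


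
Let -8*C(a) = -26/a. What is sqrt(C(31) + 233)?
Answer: sqrt(896055)/62 ≈ 15.268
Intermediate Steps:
C(a) = 13/(4*a) (C(a) = -(-13)/(4*a) = 13/(4*a))
sqrt(C(31) + 233) = sqrt((13/4)/31 + 233) = sqrt((13/4)*(1/31) + 233) = sqrt(13/124 + 233) = sqrt(28905/124) = sqrt(896055)/62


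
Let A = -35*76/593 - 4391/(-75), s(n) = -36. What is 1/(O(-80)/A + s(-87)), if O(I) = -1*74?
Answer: -2404363/89848218 ≈ -0.026760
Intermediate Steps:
O(I) = -74
A = 2404363/44475 (A = -2660*1/593 - 4391*(-1/75) = -2660/593 + 4391/75 = 2404363/44475 ≈ 54.061)
1/(O(-80)/A + s(-87)) = 1/(-74/2404363/44475 - 36) = 1/(-74*44475/2404363 - 36) = 1/(-3291150/2404363 - 36) = 1/(-89848218/2404363) = -2404363/89848218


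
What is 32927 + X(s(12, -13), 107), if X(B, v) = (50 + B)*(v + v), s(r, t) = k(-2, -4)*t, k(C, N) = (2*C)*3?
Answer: 77011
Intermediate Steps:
k(C, N) = 6*C
s(r, t) = -12*t (s(r, t) = (6*(-2))*t = -12*t)
X(B, v) = 2*v*(50 + B) (X(B, v) = (50 + B)*(2*v) = 2*v*(50 + B))
32927 + X(s(12, -13), 107) = 32927 + 2*107*(50 - 12*(-13)) = 32927 + 2*107*(50 + 156) = 32927 + 2*107*206 = 32927 + 44084 = 77011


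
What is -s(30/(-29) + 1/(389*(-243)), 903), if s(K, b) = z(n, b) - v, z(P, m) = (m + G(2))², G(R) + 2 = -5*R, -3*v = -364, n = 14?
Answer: -2381279/3 ≈ -7.9376e+5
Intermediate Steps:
v = 364/3 (v = -⅓*(-364) = 364/3 ≈ 121.33)
G(R) = -2 - 5*R
z(P, m) = (-12 + m)² (z(P, m) = (m + (-2 - 5*2))² = (m + (-2 - 10))² = (m - 12)² = (-12 + m)²)
s(K, b) = -364/3 + (-12 + b)² (s(K, b) = (-12 + b)² - 1*364/3 = (-12 + b)² - 364/3 = -364/3 + (-12 + b)²)
-s(30/(-29) + 1/(389*(-243)), 903) = -(-364/3 + (-12 + 903)²) = -(-364/3 + 891²) = -(-364/3 + 793881) = -1*2381279/3 = -2381279/3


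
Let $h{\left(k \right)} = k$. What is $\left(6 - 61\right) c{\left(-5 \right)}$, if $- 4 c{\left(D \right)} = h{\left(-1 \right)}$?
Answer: $- \frac{55}{4} \approx -13.75$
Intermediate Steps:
$c{\left(D \right)} = \frac{1}{4}$ ($c{\left(D \right)} = \left(- \frac{1}{4}\right) \left(-1\right) = \frac{1}{4}$)
$\left(6 - 61\right) c{\left(-5 \right)} = \left(6 - 61\right) \frac{1}{4} = \left(-55\right) \frac{1}{4} = - \frac{55}{4}$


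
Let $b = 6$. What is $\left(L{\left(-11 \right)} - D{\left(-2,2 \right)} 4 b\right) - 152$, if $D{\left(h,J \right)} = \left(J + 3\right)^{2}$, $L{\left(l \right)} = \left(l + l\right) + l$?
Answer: $-785$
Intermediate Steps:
$L{\left(l \right)} = 3 l$ ($L{\left(l \right)} = 2 l + l = 3 l$)
$D{\left(h,J \right)} = \left(3 + J\right)^{2}$
$\left(L{\left(-11 \right)} - D{\left(-2,2 \right)} 4 b\right) - 152 = \left(3 \left(-11\right) - \left(3 + 2\right)^{2} \cdot 4 \cdot 6\right) - 152 = \left(-33 - 5^{2} \cdot 4 \cdot 6\right) - 152 = \left(-33 - 25 \cdot 4 \cdot 6\right) - 152 = \left(-33 - 100 \cdot 6\right) - 152 = \left(-33 - 600\right) - 152 = -633 - 152 = -785$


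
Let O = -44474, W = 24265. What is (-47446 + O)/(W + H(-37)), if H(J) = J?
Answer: -7660/2019 ≈ -3.7940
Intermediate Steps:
(-47446 + O)/(W + H(-37)) = (-47446 - 44474)/(24265 - 37) = -91920/24228 = -91920*1/24228 = -7660/2019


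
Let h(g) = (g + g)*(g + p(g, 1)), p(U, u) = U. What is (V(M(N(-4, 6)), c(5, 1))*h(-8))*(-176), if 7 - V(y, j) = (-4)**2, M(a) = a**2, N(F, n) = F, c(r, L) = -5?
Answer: 405504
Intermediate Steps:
h(g) = 4*g**2 (h(g) = (g + g)*(g + g) = (2*g)*(2*g) = 4*g**2)
V(y, j) = -9 (V(y, j) = 7 - 1*(-4)**2 = 7 - 1*16 = 7 - 16 = -9)
(V(M(N(-4, 6)), c(5, 1))*h(-8))*(-176) = -36*(-8)**2*(-176) = -36*64*(-176) = -9*256*(-176) = -2304*(-176) = 405504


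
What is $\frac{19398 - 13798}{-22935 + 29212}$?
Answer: $\frac{5600}{6277} \approx 0.89215$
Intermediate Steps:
$\frac{19398 - 13798}{-22935 + 29212} = \frac{5600}{6277}$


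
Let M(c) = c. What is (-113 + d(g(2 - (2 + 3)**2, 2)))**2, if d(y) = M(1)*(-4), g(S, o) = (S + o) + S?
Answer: 13689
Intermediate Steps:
g(S, o) = o + 2*S
d(y) = -4 (d(y) = 1*(-4) = -4)
(-113 + d(g(2 - (2 + 3)**2, 2)))**2 = (-113 - 4)**2 = (-117)**2 = 13689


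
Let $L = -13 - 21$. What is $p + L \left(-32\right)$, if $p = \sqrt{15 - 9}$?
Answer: $1088 + \sqrt{6} \approx 1090.4$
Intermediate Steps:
$L = -34$ ($L = -13 - 21 = -34$)
$p = \sqrt{6} \approx 2.4495$
$p + L \left(-32\right) = \sqrt{6} - -1088 = \sqrt{6} + 1088 = 1088 + \sqrt{6}$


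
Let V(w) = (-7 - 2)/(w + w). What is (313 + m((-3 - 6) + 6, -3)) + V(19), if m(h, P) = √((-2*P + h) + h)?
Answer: 11885/38 ≈ 312.76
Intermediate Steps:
V(w) = -9/(2*w) (V(w) = -9*1/(2*w) = -9/(2*w))
m(h, P) = √(-2*P + 2*h) (m(h, P) = √((h - 2*P) + h) = √(-2*P + 2*h))
(313 + m((-3 - 6) + 6, -3)) + V(19) = (313 + √(-2*(-3) + 2*((-3 - 6) + 6))) - 9/2/19 = (313 + √(6 + 2*(-9 + 6))) - 9/2*1/19 = (313 + √(6 + 2*(-3))) - 9/38 = (313 + √(6 - 6)) - 9/38 = (313 + √0) - 9/38 = (313 + 0) - 9/38 = 313 - 9/38 = 11885/38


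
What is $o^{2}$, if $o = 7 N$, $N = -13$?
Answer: $8281$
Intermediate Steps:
$o = -91$ ($o = 7 \left(-13\right) = -91$)
$o^{2} = \left(-91\right)^{2} = 8281$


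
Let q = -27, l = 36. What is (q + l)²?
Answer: 81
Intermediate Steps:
(q + l)² = (-27 + 36)² = 9² = 81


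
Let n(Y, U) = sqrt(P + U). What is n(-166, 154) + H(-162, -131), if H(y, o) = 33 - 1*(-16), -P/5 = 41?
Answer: 49 + I*sqrt(51) ≈ 49.0 + 7.1414*I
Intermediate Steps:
P = -205 (P = -5*41 = -205)
H(y, o) = 49 (H(y, o) = 33 + 16 = 49)
n(Y, U) = sqrt(-205 + U)
n(-166, 154) + H(-162, -131) = sqrt(-205 + 154) + 49 = sqrt(-51) + 49 = I*sqrt(51) + 49 = 49 + I*sqrt(51)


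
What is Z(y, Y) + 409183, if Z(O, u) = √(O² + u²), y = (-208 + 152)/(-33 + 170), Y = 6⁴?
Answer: 409183 + 8*√492573685/137 ≈ 4.1048e+5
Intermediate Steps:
Y = 1296
y = -56/137 ≈ -0.40876
Z(y, Y) + 409183 = √((-56/137)² + 1296²) + 409183 = √(3136/18769 + 1679616) + 409183 = √(31524715840/18769) + 409183 = 8*√492573685/137 + 409183 = 409183 + 8*√492573685/137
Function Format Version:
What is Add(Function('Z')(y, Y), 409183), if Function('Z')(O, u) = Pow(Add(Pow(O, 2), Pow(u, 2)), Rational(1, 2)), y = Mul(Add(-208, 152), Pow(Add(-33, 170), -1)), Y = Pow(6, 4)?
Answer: Add(409183, Mul(Rational(8, 137), Pow(492573685, Rational(1, 2)))) ≈ 4.1048e+5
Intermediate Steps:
Y = 1296
y = Rational(-56, 137) (y = Mul(-56, Pow(137, -1)) = Mul(-56, Rational(1, 137)) = Rational(-56, 137) ≈ -0.40876)
Add(Function('Z')(y, Y), 409183) = Add(Pow(Add(Pow(Rational(-56, 137), 2), Pow(1296, 2)), Rational(1, 2)), 409183) = Add(Pow(Add(Rational(3136, 18769), 1679616), Rational(1, 2)), 409183) = Add(Pow(Rational(31524715840, 18769), Rational(1, 2)), 409183) = Add(Mul(Rational(8, 137), Pow(492573685, Rational(1, 2))), 409183) = Add(409183, Mul(Rational(8, 137), Pow(492573685, Rational(1, 2))))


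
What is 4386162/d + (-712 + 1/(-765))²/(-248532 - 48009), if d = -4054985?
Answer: -35712927129551237/12794820002214075 ≈ -2.7912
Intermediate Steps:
4386162/d + (-712 + 1/(-765))²/(-248532 - 48009) = 4386162/(-4054985) + (-712 + 1/(-765))²/(-248532 - 48009) = 4386162*(-1/4054985) + (-712 - 1/765)²/(-296541) = -398742/368635 + (-544681/765)²*(-1/296541) = -398742/368635 + (296677391761/585225)*(-1/296541) = -398742/368635 - 296677391761/173543206725 = -35712927129551237/12794820002214075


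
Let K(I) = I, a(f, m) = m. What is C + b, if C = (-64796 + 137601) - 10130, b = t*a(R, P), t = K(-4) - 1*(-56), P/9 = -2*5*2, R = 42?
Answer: 53315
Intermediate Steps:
P = -180 (P = 9*(-2*5*2) = 9*(-10*2) = 9*(-20) = -180)
t = 52 (t = -4 - 1*(-56) = -4 + 56 = 52)
b = -9360 (b = 52*(-180) = -9360)
C = 62675 (C = 72805 - 10130 = 62675)
C + b = 62675 - 9360 = 53315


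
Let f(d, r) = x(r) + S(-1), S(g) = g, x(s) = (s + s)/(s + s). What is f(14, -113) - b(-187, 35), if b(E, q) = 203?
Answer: -203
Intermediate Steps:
x(s) = 1 (x(s) = (2*s)/((2*s)) = (2*s)*(1/(2*s)) = 1)
f(d, r) = 0 (f(d, r) = 1 - 1 = 0)
f(14, -113) - b(-187, 35) = 0 - 1*203 = 0 - 203 = -203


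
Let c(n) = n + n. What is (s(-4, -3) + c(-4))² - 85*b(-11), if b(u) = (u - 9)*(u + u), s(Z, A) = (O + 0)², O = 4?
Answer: -37336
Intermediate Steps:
s(Z, A) = 16 (s(Z, A) = (4 + 0)² = 4² = 16)
c(n) = 2*n
b(u) = 2*u*(-9 + u) (b(u) = (-9 + u)*(2*u) = 2*u*(-9 + u))
(s(-4, -3) + c(-4))² - 85*b(-11) = (16 + 2*(-4))² - 170*(-11)*(-9 - 11) = (16 - 8)² - 170*(-11)*(-20) = 8² - 85*440 = 64 - 37400 = -37336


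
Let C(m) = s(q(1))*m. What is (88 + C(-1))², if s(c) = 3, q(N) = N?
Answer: 7225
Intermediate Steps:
C(m) = 3*m
(88 + C(-1))² = (88 + 3*(-1))² = (88 - 3)² = 85² = 7225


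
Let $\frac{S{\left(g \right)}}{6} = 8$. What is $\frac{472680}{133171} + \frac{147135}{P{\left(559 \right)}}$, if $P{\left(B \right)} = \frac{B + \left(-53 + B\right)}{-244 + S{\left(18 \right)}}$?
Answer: $- \frac{255996210164}{9455141} \approx -27075.0$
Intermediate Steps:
$S{\left(g \right)} = 48$ ($S{\left(g \right)} = 6 \cdot 8 = 48$)
$P{\left(B \right)} = \frac{53}{196} - \frac{B}{98}$ ($P{\left(B \right)} = \frac{B + \left(-53 + B\right)}{-244 + 48} = \frac{-53 + 2 B}{-196} = \left(-53 + 2 B\right) \left(- \frac{1}{196}\right) = \frac{53}{196} - \frac{B}{98}$)
$\frac{472680}{133171} + \frac{147135}{P{\left(559 \right)}} = \frac{472680}{133171} + \frac{147135}{\frac{53}{196} - \frac{559}{98}} = 472680 \cdot \frac{1}{133171} + \frac{147135}{\frac{53}{196} - \frac{559}{98}} = \frac{472680}{133171} + \frac{147135}{- \frac{1065}{196}} = \frac{472680}{133171} + 147135 \left(- \frac{196}{1065}\right) = \frac{472680}{133171} - \frac{1922564}{71} = - \frac{255996210164}{9455141}$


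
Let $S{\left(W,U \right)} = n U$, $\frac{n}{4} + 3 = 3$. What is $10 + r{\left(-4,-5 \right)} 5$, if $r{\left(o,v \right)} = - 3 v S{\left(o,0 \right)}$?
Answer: $10$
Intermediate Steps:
$n = 0$ ($n = -12 + 4 \cdot 3 = -12 + 12 = 0$)
$S{\left(W,U \right)} = 0$ ($S{\left(W,U \right)} = 0 U = 0$)
$r{\left(o,v \right)} = 0$ ($r{\left(o,v \right)} = - 3 v 0 = 0$)
$10 + r{\left(-4,-5 \right)} 5 = 10 + 0 \cdot 5 = 10 + 0 = 10$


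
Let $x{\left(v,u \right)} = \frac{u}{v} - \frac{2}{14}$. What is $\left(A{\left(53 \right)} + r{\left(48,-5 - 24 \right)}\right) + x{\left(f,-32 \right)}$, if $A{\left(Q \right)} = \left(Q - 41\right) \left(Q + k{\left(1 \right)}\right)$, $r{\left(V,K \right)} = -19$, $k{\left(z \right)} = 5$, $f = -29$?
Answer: $\frac{137626}{203} \approx 677.96$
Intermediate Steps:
$x{\left(v,u \right)} = - \frac{1}{7} + \frac{u}{v}$ ($x{\left(v,u \right)} = \frac{u}{v} - \frac{1}{7} = - \frac{1}{7} + \frac{u}{v}$)
$A{\left(Q \right)} = \left(-41 + Q\right) \left(5 + Q\right)$ ($A{\left(Q \right)} = \left(Q - 41\right) \left(Q + 5\right) = \left(-41 + Q\right) \left(5 + Q\right)$)
$\left(A{\left(53 \right)} + r{\left(48,-5 - 24 \right)}\right) + x{\left(f,-32 \right)} = \left(\left(-205 + 53^{2} - 1908\right) - 19\right) + \frac{-32 - - \frac{29}{7}}{-29} = \left(\left(-205 + 2809 - 1908\right) - 19\right) - \frac{-32 + \frac{29}{7}}{29} = \left(696 - 19\right) - - \frac{195}{203} = 677 + \frac{195}{203} = \frac{137626}{203}$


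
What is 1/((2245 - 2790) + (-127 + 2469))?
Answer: 1/1797 ≈ 0.00055648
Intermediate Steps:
1/((2245 - 2790) + (-127 + 2469)) = 1/(-545 + 2342) = 1/1797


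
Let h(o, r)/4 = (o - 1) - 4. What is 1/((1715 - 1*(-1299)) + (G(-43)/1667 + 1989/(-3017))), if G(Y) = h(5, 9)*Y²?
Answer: 3017/9091249 ≈ 0.00033186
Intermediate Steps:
h(o, r) = -20 + 4*o (h(o, r) = 4*((o - 1) - 4) = 4*((-1 + o) - 4) = 4*(-5 + o) = -20 + 4*o)
G(Y) = 0 (G(Y) = (-20 + 4*5)*Y² = (-20 + 20)*Y² = 0*Y² = 0)
1/((1715 - 1*(-1299)) + (G(-43)/1667 + 1989/(-3017))) = 1/((1715 - 1*(-1299)) + (0/1667 + 1989/(-3017))) = 1/((1715 + 1299) + (0*(1/1667) + 1989*(-1/3017))) = 1/(3014 + (0 - 1989/3017)) = 1/(3014 - 1989/3017) = 1/(9091249/3017) = 3017/9091249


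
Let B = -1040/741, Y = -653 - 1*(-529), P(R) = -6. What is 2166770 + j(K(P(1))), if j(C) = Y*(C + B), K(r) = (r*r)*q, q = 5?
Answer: 122243570/57 ≈ 2.1446e+6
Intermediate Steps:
K(r) = 5*r² (K(r) = (r*r)*5 = r²*5 = 5*r²)
Y = -124 (Y = -653 + 529 = -124)
B = -80/57 (B = -1040*1/741 = -80/57 ≈ -1.4035)
j(C) = 9920/57 - 124*C (j(C) = -124*(C - 80/57) = -124*(-80/57 + C) = 9920/57 - 124*C)
2166770 + j(K(P(1))) = 2166770 + (9920/57 - 620*(-6)²) = 2166770 + (9920/57 - 620*36) = 2166770 + (9920/57 - 124*180) = 2166770 + (9920/57 - 22320) = 2166770 - 1262320/57 = 122243570/57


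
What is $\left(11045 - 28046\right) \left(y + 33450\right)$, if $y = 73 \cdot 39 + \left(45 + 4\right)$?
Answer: $-617918346$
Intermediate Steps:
$y = 2896$ ($y = 2847 + 49 = 2896$)
$\left(11045 - 28046\right) \left(y + 33450\right) = \left(11045 - 28046\right) \left(2896 + 33450\right) = \left(-17001\right) 36346 = -617918346$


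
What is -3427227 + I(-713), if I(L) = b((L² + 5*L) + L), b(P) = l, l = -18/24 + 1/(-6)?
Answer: -41126735/12 ≈ -3.4272e+6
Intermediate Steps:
l = -11/12 (l = -18*1/24 + 1*(-⅙) = -¾ - ⅙ = -11/12 ≈ -0.91667)
b(P) = -11/12
I(L) = -11/12
-3427227 + I(-713) = -3427227 - 11/12 = -41126735/12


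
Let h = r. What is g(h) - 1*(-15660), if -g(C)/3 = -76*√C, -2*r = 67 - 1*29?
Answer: 15660 + 228*I*√19 ≈ 15660.0 + 993.83*I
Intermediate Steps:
r = -19 (r = -(67 - 1*29)/2 = -(67 - 29)/2 = -½*38 = -19)
h = -19
g(C) = 228*√C (g(C) = -(-228)*√C = 228*√C)
g(h) - 1*(-15660) = 228*√(-19) - 1*(-15660) = 228*(I*√19) + 15660 = 228*I*√19 + 15660 = 15660 + 228*I*√19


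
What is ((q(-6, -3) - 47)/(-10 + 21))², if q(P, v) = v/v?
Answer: 2116/121 ≈ 17.488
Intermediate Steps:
q(P, v) = 1
((q(-6, -3) - 47)/(-10 + 21))² = ((1 - 47)/(-10 + 21))² = (-46/11)² = 2116/121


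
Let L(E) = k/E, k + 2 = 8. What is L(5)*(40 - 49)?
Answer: -54/5 ≈ -10.800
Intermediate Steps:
k = 6 (k = -2 + 8 = 6)
L(E) = 6/E
L(5)*(40 - 49) = (6/5)*(40 - 49) = (6*(1/5))*(-9) = (6/5)*(-9) = -54/5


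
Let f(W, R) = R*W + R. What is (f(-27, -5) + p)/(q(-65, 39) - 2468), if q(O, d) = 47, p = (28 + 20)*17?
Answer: -946/2421 ≈ -0.39075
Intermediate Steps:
f(W, R) = R + R*W
p = 816 (p = 48*17 = 816)
(f(-27, -5) + p)/(q(-65, 39) - 2468) = (-5*(1 - 27) + 816)/(47 - 2468) = (-5*(-26) + 816)/(-2421) = (130 + 816)*(-1/2421) = 946*(-1/2421) = -946/2421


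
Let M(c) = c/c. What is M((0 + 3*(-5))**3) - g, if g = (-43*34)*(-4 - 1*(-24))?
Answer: 29241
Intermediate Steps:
M(c) = 1
g = -29240 (g = -1462*(-4 + 24) = -1462*20 = -29240)
M((0 + 3*(-5))**3) - g = 1 - 1*(-29240) = 1 + 29240 = 29241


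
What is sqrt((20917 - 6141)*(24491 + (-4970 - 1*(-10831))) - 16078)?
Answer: sqrt(448465074) ≈ 21177.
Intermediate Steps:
sqrt((20917 - 6141)*(24491 + (-4970 - 1*(-10831))) - 16078) = sqrt(14776*(24491 + (-4970 + 10831)) - 16078) = sqrt(14776*(24491 + 5861) - 16078) = sqrt(14776*30352 - 16078) = sqrt(448481152 - 16078) = sqrt(448465074)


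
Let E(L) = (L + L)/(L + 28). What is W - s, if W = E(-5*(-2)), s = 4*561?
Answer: -42626/19 ≈ -2243.5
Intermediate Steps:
E(L) = 2*L/(28 + L) (E(L) = (2*L)/(28 + L) = 2*L/(28 + L))
s = 2244
W = 10/19 (W = 2*(-5*(-2))/(28 - 5*(-2)) = 2*10/(28 + 10) = 2*10/38 = 2*10*(1/38) = 10/19 ≈ 0.52632)
W - s = 10/19 - 1*2244 = 10/19 - 2244 = -42626/19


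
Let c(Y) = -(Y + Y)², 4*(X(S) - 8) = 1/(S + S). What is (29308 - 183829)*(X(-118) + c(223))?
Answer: 491767411707/16 ≈ 3.0735e+10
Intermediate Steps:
X(S) = 8 + 1/(8*S) (X(S) = 8 + 1/(4*(S + S)) = 8 + 1/(4*((2*S))) = 8 + (1/(2*S))/4 = 8 + 1/(8*S))
c(Y) = -4*Y² (c(Y) = -(2*Y)² = -4*Y²)
(29308 - 183829)*(X(-118) + c(223)) = (29308 - 183829)*((8 + (⅛)/(-118)) - 4*223²) = -154521*((8 + (⅛)*(-1/118)) - 4*49729) = -154521*((8 - 1/944) - 198916) = -154521*(7551/944 - 198916) = -154521*(-187769153/944) = 491767411707/16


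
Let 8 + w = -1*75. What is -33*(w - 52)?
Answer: 4455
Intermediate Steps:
w = -83 (w = -8 - 1*75 = -8 - 75 = -83)
-33*(w - 52) = -33*(-83 - 52) = -33*(-135) = 4455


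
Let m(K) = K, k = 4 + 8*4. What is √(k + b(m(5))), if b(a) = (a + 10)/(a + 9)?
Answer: √7266/14 ≈ 6.0886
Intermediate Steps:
k = 36 (k = 4 + 32 = 36)
b(a) = (10 + a)/(9 + a)
√(k + b(m(5))) = √(36 + (10 + 5)/(9 + 5)) = √(36 + 15/14) = √(519/14) = √7266/14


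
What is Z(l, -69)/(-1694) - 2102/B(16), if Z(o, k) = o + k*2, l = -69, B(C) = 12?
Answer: -444788/2541 ≈ -175.04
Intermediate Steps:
Z(o, k) = o + 2*k
Z(l, -69)/(-1694) - 2102/B(16) = (-69 + 2*(-69))/(-1694) - 2102/12 = (-69 - 138)*(-1/1694) - 2102*1/12 = -207*(-1/1694) - 1051/6 = 207/1694 - 1051/6 = -444788/2541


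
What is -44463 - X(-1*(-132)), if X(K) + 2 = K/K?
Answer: -44462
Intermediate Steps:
X(K) = -1 (X(K) = -2 + K/K = -2 + 1 = -1)
-44463 - X(-1*(-132)) = -44463 - 1*(-1) = -44463 + 1 = -44462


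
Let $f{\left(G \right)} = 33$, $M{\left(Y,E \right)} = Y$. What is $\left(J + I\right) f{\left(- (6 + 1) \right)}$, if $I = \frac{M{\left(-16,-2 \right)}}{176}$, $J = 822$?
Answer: $27123$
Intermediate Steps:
$I = - \frac{1}{11}$ ($I = - \frac{16}{176} = \left(-16\right) \frac{1}{176} = - \frac{1}{11} \approx -0.090909$)
$\left(J + I\right) f{\left(- (6 + 1) \right)} = \left(822 - \frac{1}{11}\right) 33 = \frac{9041}{11} \cdot 33 = 27123$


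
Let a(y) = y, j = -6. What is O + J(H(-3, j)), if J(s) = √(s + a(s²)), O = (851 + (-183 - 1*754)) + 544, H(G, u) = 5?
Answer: 458 + √30 ≈ 463.48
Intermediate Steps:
O = 458 (O = (851 + (-183 - 754)) + 544 = (851 - 937) + 544 = -86 + 544 = 458)
J(s) = √(s + s²)
O + J(H(-3, j)) = 458 + √(5*(1 + 5)) = 458 + √(5*6) = 458 + √30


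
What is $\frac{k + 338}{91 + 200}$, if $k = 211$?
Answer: $\frac{183}{97} \approx 1.8866$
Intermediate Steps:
$\frac{k + 338}{91 + 200} = \frac{211 + 338}{91 + 200} = \frac{549}{291} = 549 \cdot \frac{1}{291} = \frac{183}{97}$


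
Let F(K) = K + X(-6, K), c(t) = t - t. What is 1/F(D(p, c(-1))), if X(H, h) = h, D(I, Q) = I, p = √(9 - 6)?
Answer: √3/6 ≈ 0.28868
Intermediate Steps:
p = √3 ≈ 1.7320
c(t) = 0
F(K) = 2*K (F(K) = K + K = 2*K)
1/F(D(p, c(-1))) = 1/(2*√3) = √3/6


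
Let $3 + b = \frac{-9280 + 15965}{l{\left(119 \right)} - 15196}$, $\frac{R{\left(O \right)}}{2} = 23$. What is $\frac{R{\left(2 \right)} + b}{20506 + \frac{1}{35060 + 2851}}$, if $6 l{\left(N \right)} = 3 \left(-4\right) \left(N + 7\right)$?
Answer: $\frac{24929477469}{12009321034216} \approx 0.0020758$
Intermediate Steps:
$R{\left(O \right)} = 46$ ($R{\left(O \right)} = 2 \cdot 23 = 46$)
$l{\left(N \right)} = -14 - 2 N$ ($l{\left(N \right)} = \frac{3 \left(-4\right) \left(N + 7\right)}{6} = \frac{\left(-12\right) \left(7 + N\right)}{6} = \frac{-84 - 12 N}{6} = -14 - 2 N$)
$b = - \frac{53029}{15448}$ ($b = -3 + \frac{-9280 + 15965}{\left(-14 - 238\right) - 15196} = -3 + \frac{6685}{\left(-14 - 238\right) - 15196} = -3 + \frac{6685}{-252 - 15196} = -3 + \frac{6685}{-15448} = -3 + 6685 \left(- \frac{1}{15448}\right) = -3 - \frac{6685}{15448} = - \frac{53029}{15448} \approx -3.4327$)
$\frac{R{\left(2 \right)} + b}{20506 + \frac{1}{35060 + 2851}} = \frac{46 - \frac{53029}{15448}}{20506 + \frac{1}{35060 + 2851}} = \frac{657579}{15448 \left(20506 + \frac{1}{37911}\right)} = \frac{657579}{15448 \cdot \frac{777402967}{37911}} = \frac{657579}{15448} \cdot \frac{37911}{777402967} = \frac{24929477469}{12009321034216}$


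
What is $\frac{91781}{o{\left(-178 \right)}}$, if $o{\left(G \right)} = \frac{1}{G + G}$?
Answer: $-32674036$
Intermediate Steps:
$o{\left(G \right)} = \frac{1}{2 G}$
$\frac{91781}{o{\left(-178 \right)}} = \frac{91781}{\frac{1}{2} \frac{1}{-178}} = \frac{91781}{\frac{1}{2} \left(- \frac{1}{178}\right)} = \frac{91781}{- \frac{1}{356}} = 91781 \left(-356\right) = -32674036$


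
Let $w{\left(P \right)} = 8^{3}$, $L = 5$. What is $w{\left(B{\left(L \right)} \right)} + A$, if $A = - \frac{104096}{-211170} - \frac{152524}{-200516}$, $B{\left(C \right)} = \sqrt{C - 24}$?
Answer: $\frac{2716584853907}{5292870465} \approx 513.25$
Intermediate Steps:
$B{\left(C \right)} = \sqrt{-24 + C}$
$w{\left(P \right)} = 512$
$A = \frac{6635175827}{5292870465}$ ($A = \left(-104096\right) \left(- \frac{1}{211170}\right) - - \frac{38131}{50129} = \frac{52048}{105585} + \frac{38131}{50129} = \frac{6635175827}{5292870465} \approx 1.2536$)
$w{\left(B{\left(L \right)} \right)} + A = 512 + \frac{6635175827}{5292870465} = \frac{2716584853907}{5292870465}$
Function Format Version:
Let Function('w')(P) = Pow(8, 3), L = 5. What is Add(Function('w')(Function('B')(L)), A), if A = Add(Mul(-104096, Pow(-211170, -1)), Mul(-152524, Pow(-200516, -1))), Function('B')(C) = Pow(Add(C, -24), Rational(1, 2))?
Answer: Rational(2716584853907, 5292870465) ≈ 513.25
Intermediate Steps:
Function('B')(C) = Pow(Add(-24, C), Rational(1, 2))
Function('w')(P) = 512
A = Rational(6635175827, 5292870465) (A = Add(Mul(-104096, Rational(-1, 211170)), Mul(-152524, Rational(-1, 200516))) = Add(Rational(52048, 105585), Rational(38131, 50129)) = Rational(6635175827, 5292870465) ≈ 1.2536)
Add(Function('w')(Function('B')(L)), A) = Add(512, Rational(6635175827, 5292870465)) = Rational(2716584853907, 5292870465)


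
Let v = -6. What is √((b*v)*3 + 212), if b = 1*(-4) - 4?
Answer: 2*√89 ≈ 18.868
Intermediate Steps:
b = -8 (b = -4 - 4 = -8)
√((b*v)*3 + 212) = √(-8*(-6)*3 + 212) = √(48*3 + 212) = √(144 + 212) = √356 = 2*√89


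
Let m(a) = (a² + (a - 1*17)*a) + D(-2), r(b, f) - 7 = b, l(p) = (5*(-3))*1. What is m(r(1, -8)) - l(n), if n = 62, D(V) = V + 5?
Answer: 10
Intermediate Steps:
D(V) = 5 + V
l(p) = -15 (l(p) = -15*1 = -15)
r(b, f) = 7 + b
m(a) = 3 + a² + a*(-17 + a) (m(a) = (a² + (a - 1*17)*a) + (5 - 2) = (a² + (a - 17)*a) + 3 = (a² + (-17 + a)*a) + 3 = (a² + a*(-17 + a)) + 3 = 3 + a² + a*(-17 + a))
m(r(1, -8)) - l(n) = (3 - 17*(7 + 1) + 2*(7 + 1)²) - 1*(-15) = (3 - 17*8 + 2*8²) + 15 = (3 - 136 + 2*64) + 15 = (3 - 136 + 128) + 15 = -5 + 15 = 10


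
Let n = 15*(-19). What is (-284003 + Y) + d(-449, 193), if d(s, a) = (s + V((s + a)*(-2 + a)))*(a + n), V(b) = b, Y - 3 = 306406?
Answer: 4562146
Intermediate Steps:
Y = 306409 (Y = 3 + 306406 = 306409)
n = -285
d(s, a) = (-285 + a)*(s + (-2 + a)*(a + s)) (d(s, a) = (s + (s + a)*(-2 + a))*(a - 285) = (s + (a + s)*(-2 + a))*(-285 + a) = (s + (-2 + a)*(a + s))*(-285 + a) = (-285 + a)*(s + (-2 + a)*(a + s)))
(-284003 + Y) + d(-449, 193) = (-284003 + 306409) + (193³ - 287*193² + 285*(-449) + 570*193 - 449*193² - 286*193*(-449)) = 22406 + (7189057 - 287*37249 - 127965 + 110010 - 449*37249 + 24783902) = 22406 + (7189057 - 10690463 - 127965 + 110010 - 16724801 + 24783902) = 22406 + 4539740 = 4562146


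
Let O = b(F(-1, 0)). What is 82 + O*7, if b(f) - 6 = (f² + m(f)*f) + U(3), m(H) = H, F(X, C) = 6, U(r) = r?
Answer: 649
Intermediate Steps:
b(f) = 9 + 2*f² (b(f) = 6 + ((f² + f*f) + 3) = 6 + ((f² + f²) + 3) = 6 + (2*f² + 3) = 6 + (3 + 2*f²) = 9 + 2*f²)
O = 81 (O = 9 + 2*6² = 9 + 2*36 = 9 + 72 = 81)
82 + O*7 = 82 + 81*7 = 82 + 567 = 649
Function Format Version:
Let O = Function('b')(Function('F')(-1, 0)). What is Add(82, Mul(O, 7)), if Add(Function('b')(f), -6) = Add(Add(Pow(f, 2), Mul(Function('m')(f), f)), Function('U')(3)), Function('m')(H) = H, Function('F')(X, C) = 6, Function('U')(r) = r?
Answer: 649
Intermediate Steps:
Function('b')(f) = Add(9, Mul(2, Pow(f, 2))) (Function('b')(f) = Add(6, Add(Add(Pow(f, 2), Mul(f, f)), 3)) = Add(6, Add(Add(Pow(f, 2), Pow(f, 2)), 3)) = Add(6, Add(Mul(2, Pow(f, 2)), 3)) = Add(6, Add(3, Mul(2, Pow(f, 2)))) = Add(9, Mul(2, Pow(f, 2))))
O = 81 (O = Add(9, Mul(2, Pow(6, 2))) = Add(9, Mul(2, 36)) = Add(9, 72) = 81)
Add(82, Mul(O, 7)) = Add(82, Mul(81, 7)) = Add(82, 567) = 649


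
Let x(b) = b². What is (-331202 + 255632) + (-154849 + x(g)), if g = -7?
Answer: -230370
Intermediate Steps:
(-331202 + 255632) + (-154849 + x(g)) = (-331202 + 255632) + (-154849 + (-7)²) = -75570 + (-154849 + 49) = -75570 - 154800 = -230370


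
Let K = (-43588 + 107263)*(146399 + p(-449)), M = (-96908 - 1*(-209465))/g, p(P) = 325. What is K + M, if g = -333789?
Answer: 1039491344796581/111263 ≈ 9.3426e+9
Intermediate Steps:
M = -37519/111263 (M = (-96908 - 1*(-209465))/(-333789) = (-96908 + 209465)*(-1/333789) = 112557*(-1/333789) = -37519/111263 ≈ -0.33721)
K = 9342650700 (K = (-43588 + 107263)*(146399 + 325) = 63675*146724 = 9342650700)
K + M = 9342650700 - 37519/111263 = 1039491344796581/111263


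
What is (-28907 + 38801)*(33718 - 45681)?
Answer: -118361922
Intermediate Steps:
(-28907 + 38801)*(33718 - 45681) = 9894*(-11963) = -118361922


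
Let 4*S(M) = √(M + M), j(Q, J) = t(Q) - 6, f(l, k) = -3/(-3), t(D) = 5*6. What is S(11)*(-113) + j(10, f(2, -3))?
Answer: 24 - 113*√22/4 ≈ -108.50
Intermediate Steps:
t(D) = 30
f(l, k) = 1 (f(l, k) = -3*(-⅓) = 1)
j(Q, J) = 24 (j(Q, J) = 30 - 6 = 24)
S(M) = √2*√M/4 (S(M) = √(M + M)/4 = √(2*M)/4 = (√2*√M)/4 = √2*√M/4)
S(11)*(-113) + j(10, f(2, -3)) = (√2*√11/4)*(-113) + 24 = (√22/4)*(-113) + 24 = -113*√22/4 + 24 = 24 - 113*√22/4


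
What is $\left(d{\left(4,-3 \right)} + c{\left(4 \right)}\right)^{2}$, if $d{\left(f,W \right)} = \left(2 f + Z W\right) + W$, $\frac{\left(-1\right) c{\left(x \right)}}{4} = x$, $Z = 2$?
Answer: $289$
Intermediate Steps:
$c{\left(x \right)} = - 4 x$
$d{\left(f,W \right)} = 2 f + 3 W$ ($d{\left(f,W \right)} = \left(2 f + 2 W\right) + W = \left(2 W + 2 f\right) + W = 2 f + 3 W$)
$\left(d{\left(4,-3 \right)} + c{\left(4 \right)}\right)^{2} = \left(\left(2 \cdot 4 + 3 \left(-3\right)\right) - 16\right)^{2} = \left(\left(8 - 9\right) - 16\right)^{2} = \left(-1 - 16\right)^{2} = \left(-17\right)^{2} = 289$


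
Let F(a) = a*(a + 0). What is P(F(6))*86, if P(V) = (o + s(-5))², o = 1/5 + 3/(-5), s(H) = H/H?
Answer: 774/25 ≈ 30.960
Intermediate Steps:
s(H) = 1
o = -⅖ (o = 1*(⅕) + 3*(-⅕) = ⅕ - ⅗ = -⅖ ≈ -0.40000)
F(a) = a² (F(a) = a*a = a²)
P(V) = 9/25 (P(V) = (-⅖ + 1)² = (⅗)² = 9/25)
P(F(6))*86 = (9/25)*86 = 774/25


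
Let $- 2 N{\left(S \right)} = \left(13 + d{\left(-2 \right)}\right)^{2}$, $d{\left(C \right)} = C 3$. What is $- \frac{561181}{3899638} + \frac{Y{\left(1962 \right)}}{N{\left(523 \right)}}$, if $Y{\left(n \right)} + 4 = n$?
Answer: $- \frac{15298480277}{191082262} \approx -80.062$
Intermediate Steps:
$d{\left(C \right)} = 3 C$
$Y{\left(n \right)} = -4 + n$
$N{\left(S \right)} = - \frac{49}{2}$ ($N{\left(S \right)} = - \frac{\left(13 + 3 \left(-2\right)\right)^{2}}{2} = - \frac{\left(13 - 6\right)^{2}}{2} = - \frac{7^{2}}{2} = \left(- \frac{1}{2}\right) 49 = - \frac{49}{2}$)
$- \frac{561181}{3899638} + \frac{Y{\left(1962 \right)}}{N{\left(523 \right)}} = - \frac{561181}{3899638} + \frac{-4 + 1962}{- \frac{49}{2}} = \left(-561181\right) \frac{1}{3899638} + 1958 \left(- \frac{2}{49}\right) = - \frac{561181}{3899638} - \frac{3916}{49} = - \frac{15298480277}{191082262}$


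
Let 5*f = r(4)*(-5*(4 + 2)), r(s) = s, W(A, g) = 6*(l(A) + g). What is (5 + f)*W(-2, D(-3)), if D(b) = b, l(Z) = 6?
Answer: -342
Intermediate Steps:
W(A, g) = 36 + 6*g (W(A, g) = 6*(6 + g) = 36 + 6*g)
f = -24 (f = (4*(-5*(4 + 2)))/5 = (4*(-5*6))/5 = (4*(-30))/5 = (⅕)*(-120) = -24)
(5 + f)*W(-2, D(-3)) = (5 - 24)*(36 + 6*(-3)) = -19*(36 - 18) = -19*18 = -342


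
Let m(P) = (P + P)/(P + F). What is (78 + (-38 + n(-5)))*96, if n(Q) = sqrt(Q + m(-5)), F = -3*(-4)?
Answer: 3840 + 288*I*sqrt(35)/7 ≈ 3840.0 + 243.4*I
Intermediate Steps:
F = 12
m(P) = 2*P/(12 + P) (m(P) = (P + P)/(P + 12) = (2*P)/(12 + P) = 2*P/(12 + P))
n(Q) = sqrt(-10/7 + Q) (n(Q) = sqrt(Q + 2*(-5)/(12 - 5)) = sqrt(Q + 2*(-5)/7) = sqrt(Q + 2*(-5)*(1/7)) = sqrt(Q - 10/7) = sqrt(-10/7 + Q))
(78 + (-38 + n(-5)))*96 = (78 + (-38 + sqrt(-70 + 49*(-5))/7))*96 = (78 + (-38 + sqrt(-70 - 245)/7))*96 = (78 + (-38 + sqrt(-315)/7))*96 = (78 + (-38 + (3*I*sqrt(35))/7))*96 = (78 + (-38 + 3*I*sqrt(35)/7))*96 = (40 + 3*I*sqrt(35)/7)*96 = 3840 + 288*I*sqrt(35)/7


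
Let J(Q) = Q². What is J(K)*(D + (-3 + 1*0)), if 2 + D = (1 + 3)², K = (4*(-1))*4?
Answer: 2816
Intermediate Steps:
K = -16 (K = -4*4 = -16)
D = 14 (D = -2 + (1 + 3)² = -2 + 4² = -2 + 16 = 14)
J(K)*(D + (-3 + 1*0)) = (-16)²*(14 + (-3 + 1*0)) = 256*(14 + (-3 + 0)) = 256*(14 - 3) = 256*11 = 2816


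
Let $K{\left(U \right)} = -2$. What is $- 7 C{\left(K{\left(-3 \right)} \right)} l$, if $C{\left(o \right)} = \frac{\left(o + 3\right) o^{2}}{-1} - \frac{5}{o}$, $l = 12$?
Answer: $126$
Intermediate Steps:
$C{\left(o \right)} = - \frac{5}{o} - o^{2} \left(3 + o\right)$ ($C{\left(o \right)} = \left(3 + o\right) o^{2} \left(-1\right) - \frac{5}{o} = o^{2} \left(3 + o\right) \left(-1\right) - \frac{5}{o} = - o^{2} \left(3 + o\right) - \frac{5}{o} = - \frac{5}{o} - o^{2} \left(3 + o\right)$)
$- 7 C{\left(K{\left(-3 \right)} \right)} l = - 7 \frac{-5 + \left(-2\right)^{3} \left(-3 - -2\right)}{-2} \cdot 12 = - 7 \left(- \frac{-5 - 8 \left(-3 + 2\right)}{2}\right) 12 = - 7 \left(- \frac{-5 - -8}{2}\right) 12 = - 7 \left(- \frac{-5 + 8}{2}\right) 12 = - 7 \left(\left(- \frac{1}{2}\right) 3\right) 12 = \left(-7\right) \left(- \frac{3}{2}\right) 12 = \frac{21}{2} \cdot 12 = 126$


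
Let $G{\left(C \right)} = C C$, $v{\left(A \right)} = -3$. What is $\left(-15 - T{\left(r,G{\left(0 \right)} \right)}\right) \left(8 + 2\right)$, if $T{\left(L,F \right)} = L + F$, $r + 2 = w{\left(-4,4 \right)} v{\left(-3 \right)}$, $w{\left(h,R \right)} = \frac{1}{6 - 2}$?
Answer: $- \frac{245}{2} \approx -122.5$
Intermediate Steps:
$w{\left(h,R \right)} = \frac{1}{4}$
$r = - \frac{11}{4}$ ($r = -2 + \frac{1}{4} \left(-3\right) = -2 - \frac{3}{4} = - \frac{11}{4} \approx -2.75$)
$G{\left(C \right)} = C^{2}$
$T{\left(L,F \right)} = F + L$
$\left(-15 - T{\left(r,G{\left(0 \right)} \right)}\right) \left(8 + 2\right) = \left(-15 - \left(0^{2} - \frac{11}{4}\right)\right) \left(8 + 2\right) = \left(-15 - \left(0 - \frac{11}{4}\right)\right) 10 = \left(-15 - - \frac{11}{4}\right) 10 = \left(-15 + \frac{11}{4}\right) 10 = \left(- \frac{49}{4}\right) 10 = - \frac{245}{2}$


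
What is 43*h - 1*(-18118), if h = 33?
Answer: 19537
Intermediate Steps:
43*h - 1*(-18118) = 43*33 - 1*(-18118) = 1419 + 18118 = 19537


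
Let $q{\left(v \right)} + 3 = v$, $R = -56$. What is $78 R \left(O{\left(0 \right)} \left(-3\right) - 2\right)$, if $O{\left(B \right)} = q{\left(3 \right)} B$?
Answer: $8736$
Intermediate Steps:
$q{\left(v \right)} = -3 + v$
$O{\left(B \right)} = 0$ ($O{\left(B \right)} = \left(-3 + 3\right) B = 0 B = 0$)
$78 R \left(O{\left(0 \right)} \left(-3\right) - 2\right) = 78 \left(-56\right) \left(0 \left(-3\right) - 2\right) = - 4368 \left(0 - 2\right) = \left(-4368\right) \left(-2\right) = 8736$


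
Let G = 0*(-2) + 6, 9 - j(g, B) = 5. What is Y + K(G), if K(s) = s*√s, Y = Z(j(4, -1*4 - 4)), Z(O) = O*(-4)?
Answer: -16 + 6*√6 ≈ -1.3031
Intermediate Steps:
j(g, B) = 4 (j(g, B) = 9 - 1*5 = 9 - 5 = 4)
Z(O) = -4*O
Y = -16 (Y = -4*4 = -16)
G = 6 (G = 0 + 6 = 6)
K(s) = s^(3/2)
Y + K(G) = -16 + 6^(3/2) = -16 + 6*√6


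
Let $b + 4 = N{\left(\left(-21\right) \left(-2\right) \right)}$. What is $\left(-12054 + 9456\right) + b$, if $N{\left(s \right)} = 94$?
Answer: $-2508$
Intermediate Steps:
$b = 90$ ($b = -4 + 94 = 90$)
$\left(-12054 + 9456\right) + b = \left(-12054 + 9456\right) + 90 = -2598 + 90 = -2508$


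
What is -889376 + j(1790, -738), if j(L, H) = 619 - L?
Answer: -890547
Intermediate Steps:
-889376 + j(1790, -738) = -889376 + (619 - 1*1790) = -889376 + (619 - 1790) = -889376 - 1171 = -890547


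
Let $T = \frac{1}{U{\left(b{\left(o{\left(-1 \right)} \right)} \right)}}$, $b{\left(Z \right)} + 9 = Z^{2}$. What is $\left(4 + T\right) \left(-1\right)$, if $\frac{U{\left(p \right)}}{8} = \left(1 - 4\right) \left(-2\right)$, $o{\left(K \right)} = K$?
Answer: $- \frac{193}{48} \approx -4.0208$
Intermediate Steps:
$b{\left(Z \right)} = -9 + Z^{2}$
$U{\left(p \right)} = 48$ ($U{\left(p \right)} = 8 \left(1 - 4\right) \left(-2\right) = 8 \left(\left(-3\right) \left(-2\right)\right) = 8 \cdot 6 = 48$)
$T = \frac{1}{48} \approx 0.020833$
$\left(4 + T\right) \left(-1\right) = \left(4 + \frac{1}{48}\right) \left(-1\right) = \frac{193}{48} \left(-1\right) = - \frac{193}{48}$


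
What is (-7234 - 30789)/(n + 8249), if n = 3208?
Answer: -38023/11457 ≈ -3.3188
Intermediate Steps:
(-7234 - 30789)/(n + 8249) = (-7234 - 30789)/(3208 + 8249) = -38023/11457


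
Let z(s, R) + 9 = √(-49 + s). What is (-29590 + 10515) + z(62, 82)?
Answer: -19084 + √13 ≈ -19080.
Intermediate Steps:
z(s, R) = -9 + √(-49 + s)
(-29590 + 10515) + z(62, 82) = (-29590 + 10515) + (-9 + √(-49 + 62)) = -19075 + (-9 + √13) = -19084 + √13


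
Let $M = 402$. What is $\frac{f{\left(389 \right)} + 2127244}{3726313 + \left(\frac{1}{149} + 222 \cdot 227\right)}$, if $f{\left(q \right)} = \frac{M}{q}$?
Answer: $\frac{61648624691}{109450857408} \approx 0.56325$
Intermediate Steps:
$f{\left(q \right)} = \frac{402}{q}$
$\frac{f{\left(389 \right)} + 2127244}{3726313 + \left(\frac{1}{149} + 222 \cdot 227\right)} = \frac{\frac{402}{389} + 2127244}{3726313 + \left(\frac{1}{149} + 222 \cdot 227\right)} = \frac{402 \cdot \frac{1}{389} + 2127244}{3726313 + \left(\frac{1}{149} + 50394\right)} = \frac{\frac{402}{389} + 2127244}{3726313 + \frac{7508707}{149}} = \frac{827498318}{389 \cdot \frac{562729344}{149}} = \frac{827498318}{389} \cdot \frac{149}{562729344} = \frac{61648624691}{109450857408}$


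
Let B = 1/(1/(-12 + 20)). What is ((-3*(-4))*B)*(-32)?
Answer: -3072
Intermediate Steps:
B = 8 (B = 1/(1/8) = 8)
((-3*(-4))*B)*(-32) = (-3*(-4)*8)*(-32) = (12*8)*(-32) = 96*(-32) = -3072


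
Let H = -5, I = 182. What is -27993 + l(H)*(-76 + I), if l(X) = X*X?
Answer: -25343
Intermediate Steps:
l(X) = X**2
-27993 + l(H)*(-76 + I) = -27993 + (-5)**2*(-76 + 182) = -27993 + 25*106 = -27993 + 2650 = -25343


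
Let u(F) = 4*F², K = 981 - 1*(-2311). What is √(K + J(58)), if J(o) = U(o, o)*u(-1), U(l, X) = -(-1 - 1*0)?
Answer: 4*√206 ≈ 57.411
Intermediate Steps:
K = 3292 (K = 981 + 2311 = 3292)
U(l, X) = 1 (U(l, X) = -(-1 + 0) = -1*(-1) = 1)
J(o) = 4 (J(o) = 1*(4*(-1)²) = 1*(4*1) = 1*4 = 4)
√(K + J(58)) = √(3292 + 4) = √3296 = 4*√206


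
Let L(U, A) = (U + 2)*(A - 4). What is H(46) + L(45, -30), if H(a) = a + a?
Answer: -1506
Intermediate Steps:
H(a) = 2*a
L(U, A) = (-4 + A)*(2 + U) (L(U, A) = (2 + U)*(-4 + A) = (-4 + A)*(2 + U))
H(46) + L(45, -30) = 2*46 + (-8 - 4*45 + 2*(-30) - 30*45) = 92 + (-8 - 180 - 60 - 1350) = 92 - 1598 = -1506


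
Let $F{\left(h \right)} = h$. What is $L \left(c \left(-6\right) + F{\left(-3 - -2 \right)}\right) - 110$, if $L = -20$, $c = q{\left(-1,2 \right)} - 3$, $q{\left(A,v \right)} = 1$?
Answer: $-330$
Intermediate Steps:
$c = -2$ ($c = 1 - 3 = -2$)
$L \left(c \left(-6\right) + F{\left(-3 - -2 \right)}\right) - 110 = - 20 \left(\left(-2\right) \left(-6\right) - 1\right) - 110 = - 20 \left(12 + \left(-3 + 2\right)\right) - 110 = - 20 \left(12 - 1\right) - 110 = \left(-20\right) 11 - 110 = -220 - 110 = -330$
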